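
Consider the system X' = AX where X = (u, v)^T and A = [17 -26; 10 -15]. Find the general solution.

u(t) = -2c_1e^(t)sin(2t) + 3c_1e^(t)cos(2t) + 3c_2e^(t)sin(2t) + 2c_2e^(t)cos(2t), v(t) = -c_1e^(t)sin(2t) + 2c_1e^(t)cos(2t) + 2c_2e^(t)sin(2t) + c_2e^(t)cos(2t)

Coefficient matrix A = [[17, -26], [10, -15]].
Characteristic polynomial det(A - λI) = λ^2 - 2λ + 5 = 0.
Eigenvalues λ = 1 ± 2i (complex conjugate pair).
For λ=1+2i: an eigenvector is (3,2) - i(-2,-1) = (3 + 2i, 2 + i).
A real fundamental pair from Re and Im of e^((1+2i)t)v: X_1 = e^(t)(cos(2t)·(3,2) + sin(2t)·(-2,-1)), X_2 = e^(t)(sin(2t)·(3,2) - cos(2t)·(-2,-1)).
General solution: c_1X_1 + c_2X_2.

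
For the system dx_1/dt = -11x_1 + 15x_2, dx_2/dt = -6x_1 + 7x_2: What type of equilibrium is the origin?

A = [[-11,15],[-6,7]]; det(A-λI) = λ^2 + 4λ + 13.
λ = -2 ± 3i: negative real part.

stable spiral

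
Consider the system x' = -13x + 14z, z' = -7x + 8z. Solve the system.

x(t) = 2K_1e^(-6t) - K_2e^(t), z(t) = K_1e^(-6t) - K_2e^(t)

Coefficient matrix A = [[-13, 14], [-7, 8]].
Characteristic polynomial det(A - λI) = λ^2 + 5λ - 6 = 0.
Eigenvalues λ = -6, 1.
For λ=-6: (A-λI) row 1 is [-7, 14], so an eigenvector is (2, 1).
For λ=1: (A-λI) row 1 is [-14, 14], so an eigenvector is (-1, -1).
General solution: K_1e^(-6t)(2,1) + K_2e^(t)(-1,-1).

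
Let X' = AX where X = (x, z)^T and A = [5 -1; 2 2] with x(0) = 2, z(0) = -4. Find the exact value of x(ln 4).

1664

A = [[5,-1],[2,2]]; eigenvalues λ = 3, 4.
Eigenvectors: (-1,-2) for λ=3, (1,1) for λ=4.
From the initial condition, c_1 = 6, c_2 = 8.
x(ln 4) = (6)(4^3)(-1) + (8)(4^4)(1) = 1664.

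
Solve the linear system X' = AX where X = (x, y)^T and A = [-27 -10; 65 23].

Coefficient matrix A = [[-27, -10], [65, 23]].
Characteristic polynomial det(A - λI) = λ^2 + 4λ + 29 = 0.
Eigenvalues λ = -2 ± 5i (complex conjugate pair).
For λ=-2+5i: an eigenvector is (-1,2) - i(1,-3) = (-1 - i, 2 + 3i).
A real fundamental pair from Re and Im of e^((-2+5i)t)v: X_1 = e^(-2t)(cos(5t)·(-1,2) + sin(5t)·(1,-3)), X_2 = e^(-2t)(sin(5t)·(-1,2) - cos(5t)·(1,-3)).
General solution: C_1X_1 + C_2X_2.

x(t) = C_1e^(-2t)sin(5t) - C_1e^(-2t)cos(5t) - C_2e^(-2t)sin(5t) - C_2e^(-2t)cos(5t), y(t) = -3C_1e^(-2t)sin(5t) + 2C_1e^(-2t)cos(5t) + 2C_2e^(-2t)sin(5t) + 3C_2e^(-2t)cos(5t)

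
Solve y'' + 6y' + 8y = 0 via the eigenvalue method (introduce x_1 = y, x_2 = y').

y(t) = C_1e^(-2t) + C_2e^(-4t)

Let x_1 = y, x_2 = y'. Then x_1' = x_2 and x_2' = -8x_1 - 6x_2.
A = [[0,1],[-8,-6]]; det(A-λI) = λ^2 + 6λ + 8.
Eigenvalues λ = -2, -4 with eigenvectors (1,-2), (1,-4).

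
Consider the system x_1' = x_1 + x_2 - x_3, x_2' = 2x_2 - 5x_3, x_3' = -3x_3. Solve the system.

Coefficient matrix A = [[1, 1, -1], [0, 2, -5], [0, 0, -3]].
det(A - λI) = 0 gives eigenvalues λ = -3, 1, 2.
For λ=-3: eigenvector (0,1,1).
For λ=1: eigenvector (-1,0,0).
For λ=2: eigenvector (1,1,0).
General solution: c_1e^(-3t)(0,1,1) + c_2e^(t)(-1,0,0) + c_3e^(2t)(1,1,0).

x_1(t) = -c_2e^(t) + c_3e^(2t), x_2(t) = c_1e^(-3t) + c_3e^(2t), x_3(t) = c_1e^(-3t)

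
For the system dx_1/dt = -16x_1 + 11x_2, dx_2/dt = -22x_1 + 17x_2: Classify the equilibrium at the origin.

A = [[-16,11],[-22,17]]; det(A-λI) = λ^2 - λ - 30.
λ = -5, 6: opposite signs.

saddle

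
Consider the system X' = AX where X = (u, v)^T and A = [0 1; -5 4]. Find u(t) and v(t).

u(t) = K_1e^(2t)sin(t) - K_2e^(2t)cos(t), v(t) = 2K_1e^(2t)sin(t) + K_1e^(2t)cos(t) + K_2e^(2t)sin(t) - 2K_2e^(2t)cos(t)

Coefficient matrix A = [[0, 1], [-5, 4]].
Characteristic polynomial det(A - λI) = λ^2 - 4λ + 5 = 0.
Eigenvalues λ = 2 ± i (complex conjugate pair).
For λ=2+i: an eigenvector is (0,1) - i(1,2) = (0 - i, 1 - 2i).
A real fundamental pair from Re and Im of e^((2+i)t)v: X_1 = e^(2t)(cos(t)·(0,1) + sin(t)·(1,2)), X_2 = e^(2t)(sin(t)·(0,1) - cos(t)·(1,2)).
General solution: K_1X_1 + K_2X_2.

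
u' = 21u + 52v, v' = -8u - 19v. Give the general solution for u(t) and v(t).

Coefficient matrix A = [[21, 52], [-8, -19]].
Characteristic polynomial det(A - λI) = λ^2 - 2λ + 17 = 0.
Eigenvalues λ = 1 ± 4i (complex conjugate pair).
For λ=1+4i: an eigenvector is (-3,1) - i(-2,1) = (-3 + 2i, 1 - i).
A real fundamental pair from Re and Im of e^((1+4i)t)v: X_1 = e^(t)(cos(4t)·(-3,1) + sin(4t)·(-2,1)), X_2 = e^(t)(sin(4t)·(-3,1) - cos(4t)·(-2,1)).
General solution: C_1X_1 + C_2X_2.

u(t) = -2C_1e^(t)sin(4t) - 3C_1e^(t)cos(4t) - 3C_2e^(t)sin(4t) + 2C_2e^(t)cos(4t), v(t) = C_1e^(t)sin(4t) + C_1e^(t)cos(4t) + C_2e^(t)sin(4t) - C_2e^(t)cos(4t)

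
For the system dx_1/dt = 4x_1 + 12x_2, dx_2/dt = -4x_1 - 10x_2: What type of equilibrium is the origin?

A = [[4,12],[-4,-10]]; det(A-λI) = λ^2 + 6λ + 8.
λ = -2, -4: both negative.

stable node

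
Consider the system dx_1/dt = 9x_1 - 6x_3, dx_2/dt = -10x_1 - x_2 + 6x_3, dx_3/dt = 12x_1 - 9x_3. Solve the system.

Coefficient matrix A = [[9, 0, -6], [-10, -1, 6], [12, 0, -9]].
det(A - λI) = 0 gives eigenvalues λ = -3, -1, 3.
For λ=-3: eigenvector (1,-1,2).
For λ=-1: eigenvector (0,1,0).
For λ=3: eigenvector (-1,1,-1).
General solution: C_1e^(-3t)(1,-1,2) + C_2e^(-t)(0,1,0) + C_3e^(3t)(-1,1,-1).

x_1(t) = C_1e^(-3t) - C_3e^(3t), x_2(t) = -C_1e^(-3t) + C_2e^(-t) + C_3e^(3t), x_3(t) = 2C_1e^(-3t) - C_3e^(3t)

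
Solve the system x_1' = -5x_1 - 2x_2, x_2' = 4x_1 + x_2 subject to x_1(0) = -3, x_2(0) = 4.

Coefficient matrix A = [[-5, -2], [4, 1]].
Characteristic polynomial det(A - λI) = λ^2 + 4λ + 3 = 0.
Eigenvalues λ = -1, -3.
For λ=-1: (A-λI) row 1 is [-4, -2], so an eigenvector is (1, -2).
For λ=-3: (A-λI) row 1 is [-2, -2], so an eigenvector is (1, -1).
General solution: c_1e^(-t)(1,-2) + c_2e^(-3t)(1,-1).
Applying x_1(0)=-3, x_2(0)=4 gives c_1=-1, c_2=-2.

x_1(t) = -e^(-t) - 2e^(-3t), x_2(t) = 2e^(-t) + 2e^(-3t)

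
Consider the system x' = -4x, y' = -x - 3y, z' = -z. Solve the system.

Coefficient matrix A = [[-4, 0, 0], [-1, -3, 0], [0, 0, -1]].
det(A - λI) = 0 gives eigenvalues λ = -4, -3, -1.
For λ=-4: eigenvector (1,1,0).
For λ=-3: eigenvector (0,1,0).
For λ=-1: eigenvector (0,0,1).
General solution: K_1e^(-4t)(1,1,0) + K_2e^(-3t)(0,1,0) + K_3e^(-t)(0,0,1).

x(t) = K_1e^(-4t), y(t) = K_1e^(-4t) + K_2e^(-3t), z(t) = K_3e^(-t)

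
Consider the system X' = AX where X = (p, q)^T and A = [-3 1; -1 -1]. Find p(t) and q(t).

Coefficient matrix A = [[-3, 1], [-1, -1]].
Characteristic polynomial det(A - λI) = λ^2 + 4λ + 4 = 0.
Single eigenvalue λ = -2 with algebraic multiplicity 2.
Eigenvector v = (1,1); generalized eigenvector w with (A-λI)w=v is (-3,-2).
General solution: e^(-2t)[c_1·v + c_2·(t·v + w)].

p(t) = c_1e^(-2t) + c_2te^(-2t) - 3c_2e^(-2t), q(t) = c_1e^(-2t) + c_2te^(-2t) - 2c_2e^(-2t)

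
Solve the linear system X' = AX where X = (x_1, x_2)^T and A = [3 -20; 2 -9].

Coefficient matrix A = [[3, -20], [2, -9]].
Characteristic polynomial det(A - λI) = λ^2 + 6λ + 13 = 0.
Eigenvalues λ = -3 ± 2i (complex conjugate pair).
For λ=-3+2i: an eigenvector is (3,1) - i(-1,0) = (3 + i, 1).
A real fundamental pair from Re and Im of e^((-3+2i)t)v: X_1 = e^(-3t)(cos(2t)·(3,1) + sin(2t)·(-1,0)), X_2 = e^(-3t)(sin(2t)·(3,1) - cos(2t)·(-1,0)).
General solution: K_1X_1 + K_2X_2.

x_1(t) = -K_1e^(-3t)sin(2t) + 3K_1e^(-3t)cos(2t) + 3K_2e^(-3t)sin(2t) + K_2e^(-3t)cos(2t), x_2(t) = K_1e^(-3t)cos(2t) + K_2e^(-3t)sin(2t)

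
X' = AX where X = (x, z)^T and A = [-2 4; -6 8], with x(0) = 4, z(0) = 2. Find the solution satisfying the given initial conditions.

Coefficient matrix A = [[-2, 4], [-6, 8]].
Characteristic polynomial det(A - λI) = λ^2 - 6λ + 8 = 0.
Eigenvalues λ = 2, 4.
For λ=2: (A-λI) row 1 is [-4, 4], so an eigenvector is (-1, -1).
For λ=4: (A-λI) row 1 is [-6, 4], so an eigenvector is (-2, -3).
General solution: C_1e^(2t)(-1,-1) + C_2e^(4t)(-2,-3).
Applying x(0)=4, z(0)=2 gives C_1=-8, C_2=2.

x(t) = -4e^(4t) + 8e^(2t), z(t) = -6e^(4t) + 8e^(2t)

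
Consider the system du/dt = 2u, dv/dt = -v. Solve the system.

u(t) = -K_2e^(2t), v(t) = K_1e^(-t)

Coefficient matrix A = [[2, 0], [0, -1]].
Characteristic polynomial det(A - λI) = λ^2 - λ - 2 = 0.
Eigenvalues λ = -1, 2.
For λ=-1: (A-λI) row 1 is [3, 0], so an eigenvector is (0, 1).
For λ=2: (A-λI) row 2 is [0, -3], so an eigenvector is (-1, 0).
General solution: K_1e^(-t)(0,1) + K_2e^(2t)(-1,0).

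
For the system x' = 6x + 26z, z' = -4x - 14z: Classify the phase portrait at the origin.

A = [[6,26],[-4,-14]]; det(A-λI) = λ^2 + 8λ + 20.
λ = -4 ± 2i: negative real part.

stable spiral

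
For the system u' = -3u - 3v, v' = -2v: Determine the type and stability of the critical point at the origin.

A = [[-3,-3],[0,-2]]; det(A-λI) = λ^2 + 5λ + 6.
λ = -2, -3: both negative.

stable node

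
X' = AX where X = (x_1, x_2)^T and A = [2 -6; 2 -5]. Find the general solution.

x_1(t) = 3c_1e^(-2t) - 2c_2e^(-t), x_2(t) = 2c_1e^(-2t) - c_2e^(-t)

Coefficient matrix A = [[2, -6], [2, -5]].
Characteristic polynomial det(A - λI) = λ^2 + 3λ + 2 = 0.
Eigenvalues λ = -2, -1.
For λ=-2: (A-λI) row 1 is [4, -6], so an eigenvector is (3, 2).
For λ=-1: (A-λI) row 1 is [3, -6], so an eigenvector is (-2, -1).
General solution: c_1e^(-2t)(3,2) + c_2e^(-t)(-2,-1).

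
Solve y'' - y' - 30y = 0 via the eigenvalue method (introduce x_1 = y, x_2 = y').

y(t) = c_1e^(6t) + c_2e^(-5t)

Let x_1 = y, x_2 = y'. Then x_1' = x_2 and x_2' = 30x_1 + x_2.
A = [[0,1],[30,1]]; det(A-λI) = λ^2 - λ - 30.
Eigenvalues λ = 6, -5 with eigenvectors (1,6), (1,-5).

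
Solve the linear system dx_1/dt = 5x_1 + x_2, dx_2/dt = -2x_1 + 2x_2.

Coefficient matrix A = [[5, 1], [-2, 2]].
Characteristic polynomial det(A - λI) = λ^2 - 7λ + 12 = 0.
Eigenvalues λ = 3, 4.
For λ=3: (A-λI) row 1 is [2, 1], so an eigenvector is (1, -2).
For λ=4: (A-λI) row 1 is [1, 1], so an eigenvector is (1, -1).
General solution: c_1e^(3t)(1,-2) + c_2e^(4t)(1,-1).

x_1(t) = c_1e^(3t) + c_2e^(4t), x_2(t) = -2c_1e^(3t) - c_2e^(4t)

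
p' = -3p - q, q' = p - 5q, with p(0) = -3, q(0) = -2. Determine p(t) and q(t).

Coefficient matrix A = [[-3, -1], [1, -5]].
Characteristic polynomial det(A - λI) = λ^2 + 8λ + 16 = 0.
Single eigenvalue λ = -4 with algebraic multiplicity 2.
Eigenvector v = (-1,-1); generalized eigenvector w with (A-λI)w=v is (-2,-1).
General solution: e^(-4t)[K_1·v + K_2·(t·v + w)].
Applying p(0)=-3, q(0)=-2 gives K_1=1, K_2=1.

p(t) = -te^(-4t) - 3e^(-4t), q(t) = -te^(-4t) - 2e^(-4t)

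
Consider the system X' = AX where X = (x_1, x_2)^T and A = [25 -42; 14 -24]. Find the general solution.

Coefficient matrix A = [[25, -42], [14, -24]].
Characteristic polynomial det(A - λI) = λ^2 - λ - 12 = 0.
Eigenvalues λ = 4, -3.
For λ=4: (A-λI) row 1 is [21, -42], so an eigenvector is (-2, -1).
For λ=-3: (A-λI) row 1 is [28, -42], so an eigenvector is (-3, -2).
General solution: K_1e^(4t)(-2,-1) + K_2e^(-3t)(-3,-2).

x_1(t) = -2K_1e^(4t) - 3K_2e^(-3t), x_2(t) = -K_1e^(4t) - 2K_2e^(-3t)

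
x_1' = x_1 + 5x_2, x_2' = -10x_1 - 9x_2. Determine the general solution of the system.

x_1(t) = -C_1e^(-4t)cos(5t) - C_2e^(-4t)sin(5t), x_2(t) = C_1e^(-4t)sin(5t) + C_1e^(-4t)cos(5t) + C_2e^(-4t)sin(5t) - C_2e^(-4t)cos(5t)

Coefficient matrix A = [[1, 5], [-10, -9]].
Characteristic polynomial det(A - λI) = λ^2 + 8λ + 41 = 0.
Eigenvalues λ = -4 ± 5i (complex conjugate pair).
For λ=-4+5i: an eigenvector is (-1,1) - i(0,1) = (-1, 1 - i).
A real fundamental pair from Re and Im of e^((-4+5i)t)v: X_1 = e^(-4t)(cos(5t)·(-1,1) + sin(5t)·(0,1)), X_2 = e^(-4t)(sin(5t)·(-1,1) - cos(5t)·(0,1)).
General solution: C_1X_1 + C_2X_2.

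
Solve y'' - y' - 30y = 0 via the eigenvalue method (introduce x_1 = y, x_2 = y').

y(t) = K_1e^(-5t) + K_2e^(6t)

Let x_1 = y, x_2 = y'. Then x_1' = x_2 and x_2' = 30x_1 + x_2.
A = [[0,1],[30,1]]; det(A-λI) = λ^2 - λ - 30.
Eigenvalues λ = -5, 6 with eigenvectors (1,-5), (1,6).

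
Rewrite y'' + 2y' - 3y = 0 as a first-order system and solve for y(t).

y(t) = K_1e^(-3t) + K_2e^(t)

Let x_1 = y, x_2 = y'. Then x_1' = x_2 and x_2' = 3x_1 - 2x_2.
A = [[0,1],[3,-2]]; det(A-λI) = λ^2 + 2λ - 3.
Eigenvalues λ = -3, 1 with eigenvectors (1,-3), (1,1).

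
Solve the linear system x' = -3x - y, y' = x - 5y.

Coefficient matrix A = [[-3, -1], [1, -5]].
Characteristic polynomial det(A - λI) = λ^2 + 8λ + 16 = 0.
Single eigenvalue λ = -4 with algebraic multiplicity 2.
Eigenvector v = (1,1); generalized eigenvector w with (A-λI)w=v is (0,-1).
General solution: e^(-4t)[c_1·v + c_2·(t·v + w)].

x(t) = c_1e^(-4t) + c_2te^(-4t), y(t) = c_1e^(-4t) + c_2te^(-4t) - c_2e^(-4t)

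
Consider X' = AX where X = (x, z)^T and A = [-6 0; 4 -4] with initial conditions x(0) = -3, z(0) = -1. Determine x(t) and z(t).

Coefficient matrix A = [[-6, 0], [4, -4]].
Characteristic polynomial det(A - λI) = λ^2 + 10λ + 24 = 0.
Eigenvalues λ = -4, -6.
For λ=-4: (A-λI) row 1 is [-2, 0], so an eigenvector is (0, -1).
For λ=-6: (A-λI) row 2 is [4, 2], so an eigenvector is (-1, 2).
General solution: C_1e^(-4t)(0,-1) + C_2e^(-6t)(-1,2).
Applying x(0)=-3, z(0)=-1 gives C_1=7, C_2=3.

x(t) = -3e^(-6t), z(t) = -7e^(-4t) + 6e^(-6t)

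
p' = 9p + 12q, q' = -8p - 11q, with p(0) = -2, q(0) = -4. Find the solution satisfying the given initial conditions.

Coefficient matrix A = [[9, 12], [-8, -11]].
Characteristic polynomial det(A - λI) = λ^2 + 2λ - 3 = 0.
Eigenvalues λ = 1, -3.
For λ=1: (A-λI) row 1 is [8, 12], so an eigenvector is (-3, 2).
For λ=-3: (A-λI) row 1 is [12, 12], so an eigenvector is (-1, 1).
General solution: K_1e^(t)(-3,2) + K_2e^(-3t)(-1,1).
Applying p(0)=-2, q(0)=-4 gives K_1=6, K_2=-16.

p(t) = -18e^(t) + 16e^(-3t), q(t) = 12e^(t) - 16e^(-3t)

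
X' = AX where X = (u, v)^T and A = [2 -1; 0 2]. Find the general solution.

u(t) = c_1e^(2t) + c_2te^(2t) + 2c_2e^(2t), v(t) = -c_2e^(2t)

Coefficient matrix A = [[2, -1], [0, 2]].
Characteristic polynomial det(A - λI) = λ^2 - 4λ + 4 = 0.
Single eigenvalue λ = 2 with algebraic multiplicity 2.
Eigenvector v = (1,0); generalized eigenvector w with (A-λI)w=v is (2,-1).
General solution: e^(2t)[c_1·v + c_2·(t·v + w)].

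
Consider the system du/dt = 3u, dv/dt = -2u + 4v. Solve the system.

Coefficient matrix A = [[3, 0], [-2, 4]].
Characteristic polynomial det(A - λI) = λ^2 - 7λ + 12 = 0.
Eigenvalues λ = 4, 3.
For λ=4: (A-λI) row 1 is [-1, 0], so an eigenvector is (0, 1).
For λ=3: (A-λI) row 2 is [-2, 1], so an eigenvector is (1, 2).
General solution: C_1e^(4t)(0,1) + C_2e^(3t)(1,2).

u(t) = C_2e^(3t), v(t) = C_1e^(4t) + 2C_2e^(3t)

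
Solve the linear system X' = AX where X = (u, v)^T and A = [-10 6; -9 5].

u(t) = -2c_1e^(-t) + c_2e^(-4t), v(t) = -3c_1e^(-t) + c_2e^(-4t)

Coefficient matrix A = [[-10, 6], [-9, 5]].
Characteristic polynomial det(A - λI) = λ^2 + 5λ + 4 = 0.
Eigenvalues λ = -1, -4.
For λ=-1: (A-λI) row 1 is [-9, 6], so an eigenvector is (-2, -3).
For λ=-4: (A-λI) row 1 is [-6, 6], so an eigenvector is (1, 1).
General solution: c_1e^(-t)(-2,-3) + c_2e^(-4t)(1,1).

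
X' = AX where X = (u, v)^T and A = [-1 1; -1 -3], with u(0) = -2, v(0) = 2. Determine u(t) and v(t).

Coefficient matrix A = [[-1, 1], [-1, -3]].
Characteristic polynomial det(A - λI) = λ^2 + 4λ + 4 = 0.
Single eigenvalue λ = -2 with algebraic multiplicity 2.
Eigenvector v = (-1,1); generalized eigenvector w with (A-λI)w=v is (-1,0).
General solution: e^(-2t)[c_1·v + c_2·(t·v + w)].
Applying u(0)=-2, v(0)=2 gives c_1=2, c_2=0.

u(t) = -2e^(-2t), v(t) = 2e^(-2t)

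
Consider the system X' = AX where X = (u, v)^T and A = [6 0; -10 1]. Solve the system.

Coefficient matrix A = [[6, 0], [-10, 1]].
Characteristic polynomial det(A - λI) = λ^2 - 7λ + 6 = 0.
Eigenvalues λ = 6, 1.
For λ=6: (A-λI) row 2 is [-10, -5], so an eigenvector is (-1, 2).
For λ=1: (A-λI) row 1 is [5, 0], so an eigenvector is (0, -1).
General solution: c_1e^(6t)(-1,2) + c_2e^(t)(0,-1).

u(t) = -c_1e^(6t), v(t) = 2c_1e^(6t) - c_2e^(t)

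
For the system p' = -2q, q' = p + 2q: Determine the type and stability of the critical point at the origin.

unstable spiral

A = [[0,-2],[1,2]]; det(A-λI) = λ^2 - 2λ + 2.
λ = 1 ± i: positive real part.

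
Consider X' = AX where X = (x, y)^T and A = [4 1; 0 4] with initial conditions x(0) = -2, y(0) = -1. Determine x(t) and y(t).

x(t) = -te^(4t) - 2e^(4t), y(t) = -e^(4t)

Coefficient matrix A = [[4, 1], [0, 4]].
Characteristic polynomial det(A - λI) = λ^2 - 8λ + 16 = 0.
Single eigenvalue λ = 4 with algebraic multiplicity 2.
Eigenvector v = (1,0); generalized eigenvector w with (A-λI)w=v is (-1,1).
General solution: e^(4t)[K_1·v + K_2·(t·v + w)].
Applying x(0)=-2, y(0)=-1 gives K_1=-3, K_2=-1.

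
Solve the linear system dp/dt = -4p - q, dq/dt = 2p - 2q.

Coefficient matrix A = [[-4, -1], [2, -2]].
Characteristic polynomial det(A - λI) = λ^2 + 6λ + 10 = 0.
Eigenvalues λ = -3 ± i (complex conjugate pair).
For λ=-3+i: an eigenvector is (-1,1) - i(0,-1) = (-1, 1 + i).
A real fundamental pair from Re and Im of e^((-3+i)t)v: X_1 = e^(-3t)(cos(t)·(-1,1) + sin(t)·(0,-1)), X_2 = e^(-3t)(sin(t)·(-1,1) - cos(t)·(0,-1)).
General solution: K_1X_1 + K_2X_2.

p(t) = -K_1e^(-3t)cos(t) - K_2e^(-3t)sin(t), q(t) = -K_1e^(-3t)sin(t) + K_1e^(-3t)cos(t) + K_2e^(-3t)sin(t) + K_2e^(-3t)cos(t)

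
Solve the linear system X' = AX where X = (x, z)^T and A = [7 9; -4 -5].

Coefficient matrix A = [[7, 9], [-4, -5]].
Characteristic polynomial det(A - λI) = λ^2 - 2λ + 1 = 0.
Single eigenvalue λ = 1 with algebraic multiplicity 2.
Eigenvector v = (-3,2); generalized eigenvector w with (A-λI)w=v is (-2,1).
General solution: e^(t)[c_1·v + c_2·(t·v + w)].

x(t) = -3c_1e^(t) - 3c_2te^(t) - 2c_2e^(t), z(t) = 2c_1e^(t) + 2c_2te^(t) + c_2e^(t)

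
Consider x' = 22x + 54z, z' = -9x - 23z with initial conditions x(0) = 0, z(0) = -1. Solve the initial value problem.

Coefficient matrix A = [[22, 54], [-9, -23]].
Characteristic polynomial det(A - λI) = λ^2 + λ - 20 = 0.
Eigenvalues λ = -5, 4.
For λ=-5: (A-λI) row 1 is [27, 54], so an eigenvector is (2, -1).
For λ=4: (A-λI) row 1 is [18, 54], so an eigenvector is (3, -1).
General solution: K_1e^(-5t)(2,-1) + K_2e^(4t)(3,-1).
Applying x(0)=0, z(0)=-1 gives K_1=3, K_2=-2.

x(t) = -6e^(4t) + 6e^(-5t), z(t) = 2e^(4t) - 3e^(-5t)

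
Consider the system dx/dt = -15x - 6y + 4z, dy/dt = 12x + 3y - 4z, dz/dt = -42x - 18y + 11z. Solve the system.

Coefficient matrix A = [[-15, -6, 4], [12, 3, -4], [-42, -18, 11]].
det(A - λI) = 0 gives eigenvalues λ = -3, 3, -1.
For λ=-3: eigenvector (1,0,3).
For λ=3: eigenvector (-1,1,-3).
For λ=-1: eigenvector (-1,1,-2).
General solution: C_1e^(-3t)(1,0,3) + C_2e^(3t)(-1,1,-3) + C_3e^(-t)(-1,1,-2).

x(t) = C_1e^(-3t) - C_2e^(3t) - C_3e^(-t), y(t) = C_2e^(3t) + C_3e^(-t), z(t) = 3C_1e^(-3t) - 3C_2e^(3t) - 2C_3e^(-t)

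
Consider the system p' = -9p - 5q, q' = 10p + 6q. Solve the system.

Coefficient matrix A = [[-9, -5], [10, 6]].
Characteristic polynomial det(A - λI) = λ^2 + 3λ - 4 = 0.
Eigenvalues λ = -4, 1.
For λ=-4: (A-λI) row 1 is [-5, -5], so an eigenvector is (1, -1).
For λ=1: (A-λI) row 1 is [-10, -5], so an eigenvector is (-1, 2).
General solution: c_1e^(-4t)(1,-1) + c_2e^(t)(-1,2).

p(t) = c_1e^(-4t) - c_2e^(t), q(t) = -c_1e^(-4t) + 2c_2e^(t)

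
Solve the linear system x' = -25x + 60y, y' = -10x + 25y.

x(t) = -2C_1e^(5t) + 3C_2e^(-5t), y(t) = -C_1e^(5t) + C_2e^(-5t)

Coefficient matrix A = [[-25, 60], [-10, 25]].
Characteristic polynomial det(A - λI) = λ^2 - 25 = 0.
Eigenvalues λ = 5, -5.
For λ=5: (A-λI) row 1 is [-30, 60], so an eigenvector is (-2, -1).
For λ=-5: (A-λI) row 1 is [-20, 60], so an eigenvector is (3, 1).
General solution: C_1e^(5t)(-2,-1) + C_2e^(-5t)(3,1).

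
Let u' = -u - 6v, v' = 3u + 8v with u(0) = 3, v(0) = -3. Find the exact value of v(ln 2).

-96

A = [[-1,-6],[3,8]]; eigenvalues λ = 5, 2.
Eigenvectors: (-1,1) for λ=5, (-2,1) for λ=2.
From the initial condition, c_1 = -3, c_2 = 0.
v(ln 2) = (-3)(2^5)(1) + (0)(2^2)(1) = -96.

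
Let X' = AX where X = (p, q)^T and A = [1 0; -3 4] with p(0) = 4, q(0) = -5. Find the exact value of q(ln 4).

-2288

A = [[1,0],[-3,4]]; eigenvalues λ = 1, 4.
Eigenvectors: (1,1) for λ=1, (0,-1) for λ=4.
From the initial condition, c_1 = 4, c_2 = 9.
q(ln 4) = (4)(4^1)(1) + (9)(4^4)(-1) = -2288.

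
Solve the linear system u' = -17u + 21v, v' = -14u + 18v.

Coefficient matrix A = [[-17, 21], [-14, 18]].
Characteristic polynomial det(A - λI) = λ^2 - λ - 12 = 0.
Eigenvalues λ = 4, -3.
For λ=4: (A-λI) row 1 is [-21, 21], so an eigenvector is (-1, -1).
For λ=-3: (A-λI) row 1 is [-14, 21], so an eigenvector is (3, 2).
General solution: K_1e^(4t)(-1,-1) + K_2e^(-3t)(3,2).

u(t) = -K_1e^(4t) + 3K_2e^(-3t), v(t) = -K_1e^(4t) + 2K_2e^(-3t)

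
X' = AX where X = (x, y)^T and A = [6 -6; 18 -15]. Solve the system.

Coefficient matrix A = [[6, -6], [18, -15]].
Characteristic polynomial det(A - λI) = λ^2 + 9λ + 18 = 0.
Eigenvalues λ = -6, -3.
For λ=-6: (A-λI) row 1 is [12, -6], so an eigenvector is (1, 2).
For λ=-3: (A-λI) row 1 is [9, -6], so an eigenvector is (2, 3).
General solution: C_1e^(-6t)(1,2) + C_2e^(-3t)(2,3).

x(t) = C_1e^(-6t) + 2C_2e^(-3t), y(t) = 2C_1e^(-6t) + 3C_2e^(-3t)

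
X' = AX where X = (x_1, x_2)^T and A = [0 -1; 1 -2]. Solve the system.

x_1(t) = -K_1e^(-t) - K_2te^(-t) + K_2e^(-t), x_2(t) = -K_1e^(-t) - K_2te^(-t) + 2K_2e^(-t)

Coefficient matrix A = [[0, -1], [1, -2]].
Characteristic polynomial det(A - λI) = λ^2 + 2λ + 1 = 0.
Single eigenvalue λ = -1 with algebraic multiplicity 2.
Eigenvector v = (-1,-1); generalized eigenvector w with (A-λI)w=v is (1,2).
General solution: e^(-t)[K_1·v + K_2·(t·v + w)].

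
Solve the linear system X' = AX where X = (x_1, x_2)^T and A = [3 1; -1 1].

Coefficient matrix A = [[3, 1], [-1, 1]].
Characteristic polynomial det(A - λI) = λ^2 - 4λ + 4 = 0.
Single eigenvalue λ = 2 with algebraic multiplicity 2.
Eigenvector v = (-1,1); generalized eigenvector w with (A-λI)w=v is (1,-2).
General solution: e^(2t)[K_1·v + K_2·(t·v + w)].

x_1(t) = -K_1e^(2t) - K_2te^(2t) + K_2e^(2t), x_2(t) = K_1e^(2t) + K_2te^(2t) - 2K_2e^(2t)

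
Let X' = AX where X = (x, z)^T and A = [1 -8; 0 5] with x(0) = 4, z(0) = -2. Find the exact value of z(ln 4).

A = [[1,-8],[0,5]]; eigenvalues λ = 1, 5.
Eigenvectors: (-1,0) for λ=1, (-2,1) for λ=5.
From the initial condition, c_1 = 0, c_2 = -2.
z(ln 4) = (0)(4^1)(0) + (-2)(4^5)(1) = -2048.

-2048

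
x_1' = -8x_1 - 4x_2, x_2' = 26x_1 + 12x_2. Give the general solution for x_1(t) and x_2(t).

Coefficient matrix A = [[-8, -4], [26, 12]].
Characteristic polynomial det(A - λI) = λ^2 - 4λ + 8 = 0.
Eigenvalues λ = 2 ± 2i (complex conjugate pair).
For λ=2+2i: an eigenvector is (-1,2) - i(1,-3) = (-1 - i, 2 + 3i).
A real fundamental pair from Re and Im of e^((2+2i)t)v: X_1 = e^(2t)(cos(2t)·(-1,2) + sin(2t)·(1,-3)), X_2 = e^(2t)(sin(2t)·(-1,2) - cos(2t)·(1,-3)).
General solution: K_1X_1 + K_2X_2.

x_1(t) = K_1e^(2t)sin(2t) - K_1e^(2t)cos(2t) - K_2e^(2t)sin(2t) - K_2e^(2t)cos(2t), x_2(t) = -3K_1e^(2t)sin(2t) + 2K_1e^(2t)cos(2t) + 2K_2e^(2t)sin(2t) + 3K_2e^(2t)cos(2t)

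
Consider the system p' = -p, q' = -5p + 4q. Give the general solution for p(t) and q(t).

Coefficient matrix A = [[-1, 0], [-5, 4]].
Characteristic polynomial det(A - λI) = λ^2 - 3λ - 4 = 0.
Eigenvalues λ = -1, 4.
For λ=-1: (A-λI) row 2 is [-5, 5], so an eigenvector is (-1, -1).
For λ=4: (A-λI) row 1 is [-5, 0], so an eigenvector is (0, 1).
General solution: K_1e^(-t)(-1,-1) + K_2e^(4t)(0,1).

p(t) = -K_1e^(-t), q(t) = -K_1e^(-t) + K_2e^(4t)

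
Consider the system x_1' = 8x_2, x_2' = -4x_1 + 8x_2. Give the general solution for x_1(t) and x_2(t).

Coefficient matrix A = [[0, 8], [-4, 8]].
Characteristic polynomial det(A - λI) = λ^2 - 8λ + 32 = 0.
Eigenvalues λ = 4 ± 4i (complex conjugate pair).
For λ=4+4i: an eigenvector is (1,0) - i(-1,-1) = (1 + i, 0 + i).
A real fundamental pair from Re and Im of e^((4+4i)t)v: X_1 = e^(4t)(cos(4t)·(1,0) + sin(4t)·(-1,-1)), X_2 = e^(4t)(sin(4t)·(1,0) - cos(4t)·(-1,-1)).
General solution: K_1X_1 + K_2X_2.

x_1(t) = -K_1e^(4t)sin(4t) + K_1e^(4t)cos(4t) + K_2e^(4t)sin(4t) + K_2e^(4t)cos(4t), x_2(t) = -K_1e^(4t)sin(4t) + K_2e^(4t)cos(4t)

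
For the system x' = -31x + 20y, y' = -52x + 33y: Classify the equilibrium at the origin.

unstable spiral

A = [[-31,20],[-52,33]]; det(A-λI) = λ^2 - 2λ + 17.
λ = 1 ± 4i: positive real part.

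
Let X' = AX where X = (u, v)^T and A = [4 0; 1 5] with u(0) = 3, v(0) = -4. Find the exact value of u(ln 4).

768

A = [[4,0],[1,5]]; eigenvalues λ = 4, 5.
Eigenvectors: (1,-1) for λ=4, (0,1) for λ=5.
From the initial condition, c_1 = 3, c_2 = -1.
u(ln 4) = (3)(4^4)(1) + (-1)(4^5)(0) = 768.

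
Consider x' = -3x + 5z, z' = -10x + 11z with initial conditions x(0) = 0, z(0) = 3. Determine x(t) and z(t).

Coefficient matrix A = [[-3, 5], [-10, 11]].
Characteristic polynomial det(A - λI) = λ^2 - 8λ + 17 = 0.
Eigenvalues λ = 4 ± i (complex conjugate pair).
For λ=4+i: an eigenvector is (-1,-1) - i(2,3) = (-1 - 2i, -1 - 3i).
A real fundamental pair from Re and Im of e^((4+i)t)v: X_1 = e^(4t)(cos(t)·(-1,-1) + sin(t)·(2,3)), X_2 = e^(4t)(sin(t)·(-1,-1) - cos(t)·(2,3)).
General solution: K_1X_1 + K_2X_2.
Applying x(0)=0, z(0)=3 gives K_1=6, K_2=-3.

x(t) = 15e^(4t)sin(t), z(t) = 21e^(4t)sin(t) + 3e^(4t)cos(t)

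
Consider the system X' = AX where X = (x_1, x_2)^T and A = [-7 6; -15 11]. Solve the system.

x_1(t) = K_1e^(2t)sin(3t) - K_1e^(2t)cos(3t) - K_2e^(2t)sin(3t) - K_2e^(2t)cos(3t), x_2(t) = 2K_1e^(2t)sin(3t) - K_1e^(2t)cos(3t) - K_2e^(2t)sin(3t) - 2K_2e^(2t)cos(3t)

Coefficient matrix A = [[-7, 6], [-15, 11]].
Characteristic polynomial det(A - λI) = λ^2 - 4λ + 13 = 0.
Eigenvalues λ = 2 ± 3i (complex conjugate pair).
For λ=2+3i: an eigenvector is (-1,-1) - i(1,2) = (-1 - i, -1 - 2i).
A real fundamental pair from Re and Im of e^((2+3i)t)v: X_1 = e^(2t)(cos(3t)·(-1,-1) + sin(3t)·(1,2)), X_2 = e^(2t)(sin(3t)·(-1,-1) - cos(3t)·(1,2)).
General solution: K_1X_1 + K_2X_2.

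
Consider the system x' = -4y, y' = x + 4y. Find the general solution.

Coefficient matrix A = [[0, -4], [1, 4]].
Characteristic polynomial det(A - λI) = λ^2 - 4λ + 4 = 0.
Single eigenvalue λ = 2 with algebraic multiplicity 2.
Eigenvector v = (2,-1); generalized eigenvector w with (A-λI)w=v is (1,-1).
General solution: e^(2t)[c_1·v + c_2·(t·v + w)].

x(t) = 2c_1e^(2t) + 2c_2te^(2t) + c_2e^(2t), y(t) = -c_1e^(2t) - c_2te^(2t) - c_2e^(2t)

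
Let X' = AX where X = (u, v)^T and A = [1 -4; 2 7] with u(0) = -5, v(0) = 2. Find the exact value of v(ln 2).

-8

A = [[1,-4],[2,7]]; eigenvalues λ = 5, 3.
Eigenvectors: (-1,1) for λ=5, (-2,1) for λ=3.
From the initial condition, c_1 = -1, c_2 = 3.
v(ln 2) = (-1)(2^5)(1) + (3)(2^3)(1) = -8.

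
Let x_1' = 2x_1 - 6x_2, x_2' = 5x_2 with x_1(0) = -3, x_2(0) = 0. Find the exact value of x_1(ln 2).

A = [[2,-6],[0,5]]; eigenvalues λ = 2, 5.
Eigenvectors: (-1,0) for λ=2, (2,-1) for λ=5.
From the initial condition, c_1 = 3, c_2 = 0.
x_1(ln 2) = (3)(2^2)(-1) + (0)(2^5)(2) = -12.

-12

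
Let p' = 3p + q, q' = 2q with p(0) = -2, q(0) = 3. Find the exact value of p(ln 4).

A = [[3,1],[0,2]]; eigenvalues λ = 2, 3.
Eigenvectors: (-1,1) for λ=2, (1,0) for λ=3.
From the initial condition, c_1 = 3, c_2 = 1.
p(ln 4) = (3)(4^2)(-1) + (1)(4^3)(1) = 16.

16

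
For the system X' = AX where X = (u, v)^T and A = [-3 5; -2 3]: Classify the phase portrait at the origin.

center

A = [[-3,5],[-2,3]]; det(A-λI) = λ^2 + 1.
λ = 0 ± i: zero real part.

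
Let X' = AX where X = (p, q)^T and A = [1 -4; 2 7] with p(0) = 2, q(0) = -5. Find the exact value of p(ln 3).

1782

A = [[1,-4],[2,7]]; eigenvalues λ = 3, 5.
Eigenvectors: (2,-1) for λ=3, (1,-1) for λ=5.
From the initial condition, c_1 = -3, c_2 = 8.
p(ln 3) = (-3)(3^3)(2) + (8)(3^5)(1) = 1782.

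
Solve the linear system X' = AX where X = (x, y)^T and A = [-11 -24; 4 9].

x(t) = -3c_1e^(-3t) - 2c_2e^(t), y(t) = c_1e^(-3t) + c_2e^(t)

Coefficient matrix A = [[-11, -24], [4, 9]].
Characteristic polynomial det(A - λI) = λ^2 + 2λ - 3 = 0.
Eigenvalues λ = -3, 1.
For λ=-3: (A-λI) row 1 is [-8, -24], so an eigenvector is (-3, 1).
For λ=1: (A-λI) row 1 is [-12, -24], so an eigenvector is (-2, 1).
General solution: c_1e^(-3t)(-3,1) + c_2e^(t)(-2,1).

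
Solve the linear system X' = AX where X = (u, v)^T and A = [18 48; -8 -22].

u(t) = 3c_1e^(2t) + 2c_2e^(-6t), v(t) = -c_1e^(2t) - c_2e^(-6t)

Coefficient matrix A = [[18, 48], [-8, -22]].
Characteristic polynomial det(A - λI) = λ^2 + 4λ - 12 = 0.
Eigenvalues λ = 2, -6.
For λ=2: (A-λI) row 1 is [16, 48], so an eigenvector is (3, -1).
For λ=-6: (A-λI) row 1 is [24, 48], so an eigenvector is (2, -1).
General solution: c_1e^(2t)(3,-1) + c_2e^(-6t)(2,-1).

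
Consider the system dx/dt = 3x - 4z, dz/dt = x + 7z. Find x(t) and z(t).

Coefficient matrix A = [[3, -4], [1, 7]].
Characteristic polynomial det(A - λI) = λ^2 - 10λ + 25 = 0.
Single eigenvalue λ = 5 with algebraic multiplicity 2.
Eigenvector v = (-2,1); generalized eigenvector w with (A-λI)w=v is (3,-1).
General solution: e^(5t)[C_1·v + C_2·(t·v + w)].

x(t) = -2C_1e^(5t) - 2C_2te^(5t) + 3C_2e^(5t), z(t) = C_1e^(5t) + C_2te^(5t) - C_2e^(5t)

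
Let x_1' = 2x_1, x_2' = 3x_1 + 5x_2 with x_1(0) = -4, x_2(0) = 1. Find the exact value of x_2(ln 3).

-693

A = [[2,0],[3,5]]; eigenvalues λ = 2, 5.
Eigenvectors: (-1,1) for λ=2, (0,-1) for λ=5.
From the initial condition, c_1 = 4, c_2 = 3.
x_2(ln 3) = (4)(3^2)(1) + (3)(3^5)(-1) = -693.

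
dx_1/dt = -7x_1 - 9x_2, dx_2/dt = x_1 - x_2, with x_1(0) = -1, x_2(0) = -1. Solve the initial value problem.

x_1(t) = 12te^(-4t) - e^(-4t), x_2(t) = -4te^(-4t) - e^(-4t)

Coefficient matrix A = [[-7, -9], [1, -1]].
Characteristic polynomial det(A - λI) = λ^2 + 8λ + 16 = 0.
Single eigenvalue λ = -4 with algebraic multiplicity 2.
Eigenvector v = (3,-1); generalized eigenvector w with (A-λI)w=v is (-1,0).
General solution: e^(-4t)[c_1·v + c_2·(t·v + w)].
Applying x_1(0)=-1, x_2(0)=-1 gives c_1=1, c_2=4.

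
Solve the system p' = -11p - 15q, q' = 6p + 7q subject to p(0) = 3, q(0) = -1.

Coefficient matrix A = [[-11, -15], [6, 7]].
Characteristic polynomial det(A - λI) = λ^2 + 4λ + 13 = 0.
Eigenvalues λ = -2 ± 3i (complex conjugate pair).
For λ=-2+3i: an eigenvector is (-1,1) - i(-2,1) = (-1 + 2i, 1 - i).
A real fundamental pair from Re and Im of e^((-2+3i)t)v: X_1 = e^(-2t)(cos(3t)·(-1,1) + sin(3t)·(-2,1)), X_2 = e^(-2t)(sin(3t)·(-1,1) - cos(3t)·(-2,1)).
General solution: K_1X_1 + K_2X_2.
Applying p(0)=3, q(0)=-1 gives K_1=1, K_2=2.

p(t) = -4e^(-2t)sin(3t) + 3e^(-2t)cos(3t), q(t) = 3e^(-2t)sin(3t) - e^(-2t)cos(3t)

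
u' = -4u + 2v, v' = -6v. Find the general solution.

Coefficient matrix A = [[-4, 2], [0, -6]].
Characteristic polynomial det(A - λI) = λ^2 + 10λ + 24 = 0.
Eigenvalues λ = -4, -6.
For λ=-4: (A-λI) row 1 is [0, 2], so an eigenvector is (-1, 0).
For λ=-6: (A-λI) row 1 is [2, 2], so an eigenvector is (1, -1).
General solution: C_1e^(-4t)(-1,0) + C_2e^(-6t)(1,-1).

u(t) = -C_1e^(-4t) + C_2e^(-6t), v(t) = -C_2e^(-6t)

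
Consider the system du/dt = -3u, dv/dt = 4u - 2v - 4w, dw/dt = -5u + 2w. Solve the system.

Coefficient matrix A = [[-3, 0, 0], [4, -2, -4], [-5, 0, 2]].
det(A - λI) = 0 gives eigenvalues λ = -3, -2, 2.
For λ=-3: eigenvector (1,0,1).
For λ=-2: eigenvector (0,1,0).
For λ=2: eigenvector (0,-1,1).
General solution: C_1e^(-3t)(1,0,1) + C_2e^(-2t)(0,1,0) + C_3e^(2t)(0,-1,1).

u(t) = C_1e^(-3t), v(t) = C_2e^(-2t) - C_3e^(2t), w(t) = C_1e^(-3t) + C_3e^(2t)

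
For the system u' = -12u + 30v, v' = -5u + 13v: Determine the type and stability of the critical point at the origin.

saddle

A = [[-12,30],[-5,13]]; det(A-λI) = λ^2 - λ - 6.
λ = 3, -2: opposite signs.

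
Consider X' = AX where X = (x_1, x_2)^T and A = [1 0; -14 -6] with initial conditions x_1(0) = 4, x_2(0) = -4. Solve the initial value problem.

x_1(t) = 4e^(t), x_2(t) = -8e^(t) + 4e^(-6t)

Coefficient matrix A = [[1, 0], [-14, -6]].
Characteristic polynomial det(A - λI) = λ^2 + 5λ - 6 = 0.
Eigenvalues λ = -6, 1.
For λ=-6: (A-λI) row 1 is [7, 0], so an eigenvector is (0, 1).
For λ=1: (A-λI) row 2 is [-14, -7], so an eigenvector is (1, -2).
General solution: c_1e^(-6t)(0,1) + c_2e^(t)(1,-2).
Applying x_1(0)=4, x_2(0)=-4 gives c_1=4, c_2=4.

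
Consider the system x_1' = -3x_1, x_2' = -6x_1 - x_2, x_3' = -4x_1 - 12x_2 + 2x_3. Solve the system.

Coefficient matrix A = [[-3, 0, 0], [-6, -1, 0], [-4, -12, 2]].
det(A - λI) = 0 gives eigenvalues λ = -1, -3, 2.
For λ=-1: eigenvector (0,1,4).
For λ=-3: eigenvector (1,3,8).
For λ=2: eigenvector (0,0,1).
General solution: C_1e^(-t)(0,1,4) + C_2e^(-3t)(1,3,8) + C_3e^(2t)(0,0,1).

x_1(t) = C_2e^(-3t), x_2(t) = C_1e^(-t) + 3C_2e^(-3t), x_3(t) = 4C_1e^(-t) + 8C_2e^(-3t) + C_3e^(2t)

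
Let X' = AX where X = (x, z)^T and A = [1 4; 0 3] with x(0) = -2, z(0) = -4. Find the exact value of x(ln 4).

-488

A = [[1,4],[0,3]]; eigenvalues λ = 1, 3.
Eigenvectors: (-1,0) for λ=1, (-2,-1) for λ=3.
From the initial condition, c_1 = -6, c_2 = 4.
x(ln 4) = (-6)(4^1)(-1) + (4)(4^3)(-2) = -488.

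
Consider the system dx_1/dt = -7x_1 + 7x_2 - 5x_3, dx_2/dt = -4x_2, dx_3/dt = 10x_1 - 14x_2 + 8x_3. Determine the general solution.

x_1(t) = -C_1e^(-4t) + C_2e^(3t) + C_3e^(-2t), x_2(t) = C_1e^(-4t), x_3(t) = 2C_1e^(-4t) - 2C_2e^(3t) - C_3e^(-2t)

Coefficient matrix A = [[-7, 7, -5], [0, -4, 0], [10, -14, 8]].
det(A - λI) = 0 gives eigenvalues λ = -4, 3, -2.
For λ=-4: eigenvector (-1,1,2).
For λ=3: eigenvector (1,0,-2).
For λ=-2: eigenvector (1,0,-1).
General solution: C_1e^(-4t)(-1,1,2) + C_2e^(3t)(1,0,-2) + C_3e^(-2t)(1,0,-1).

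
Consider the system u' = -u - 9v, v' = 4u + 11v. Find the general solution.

Coefficient matrix A = [[-1, -9], [4, 11]].
Characteristic polynomial det(A - λI) = λ^2 - 10λ + 25 = 0.
Single eigenvalue λ = 5 with algebraic multiplicity 2.
Eigenvector v = (-3,2); generalized eigenvector w with (A-λI)w=v is (2,-1).
General solution: e^(5t)[c_1·v + c_2·(t·v + w)].

u(t) = -3c_1e^(5t) - 3c_2te^(5t) + 2c_2e^(5t), v(t) = 2c_1e^(5t) + 2c_2te^(5t) - c_2e^(5t)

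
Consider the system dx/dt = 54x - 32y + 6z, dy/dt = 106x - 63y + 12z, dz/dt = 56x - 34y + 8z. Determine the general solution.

x(t) = -c_1e^(2t) - 4c_2e^(t) + c_3e^(-4t), y(t) = -2c_1e^(2t) - 7c_2e^(t) + 2c_3e^(-4t), z(t) = -2c_1e^(2t) - 2c_2e^(t) + c_3e^(-4t)

Coefficient matrix A = [[54, -32, 6], [106, -63, 12], [56, -34, 8]].
det(A - λI) = 0 gives eigenvalues λ = 2, 1, -4.
For λ=2: eigenvector (-1,-2,-2).
For λ=1: eigenvector (-4,-7,-2).
For λ=-4: eigenvector (1,2,1).
General solution: c_1e^(2t)(-1,-2,-2) + c_2e^(t)(-4,-7,-2) + c_3e^(-4t)(1,2,1).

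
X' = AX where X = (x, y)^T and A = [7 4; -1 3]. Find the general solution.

Coefficient matrix A = [[7, 4], [-1, 3]].
Characteristic polynomial det(A - λI) = λ^2 - 10λ + 25 = 0.
Single eigenvalue λ = 5 with algebraic multiplicity 2.
Eigenvector v = (2,-1); generalized eigenvector w with (A-λI)w=v is (-3,2).
General solution: e^(5t)[C_1·v + C_2·(t·v + w)].

x(t) = 2C_1e^(5t) + 2C_2te^(5t) - 3C_2e^(5t), y(t) = -C_1e^(5t) - C_2te^(5t) + 2C_2e^(5t)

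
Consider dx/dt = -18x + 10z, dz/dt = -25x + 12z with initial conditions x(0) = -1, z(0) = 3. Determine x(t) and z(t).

x(t) = 9e^(-3t)sin(5t) - e^(-3t)cos(5t), z(t) = 14e^(-3t)sin(5t) + 3e^(-3t)cos(5t)

Coefficient matrix A = [[-18, 10], [-25, 12]].
Characteristic polynomial det(A - λI) = λ^2 + 6λ + 34 = 0.
Eigenvalues λ = -3 ± 5i (complex conjugate pair).
For λ=-3+5i: an eigenvector is (1,2) - i(1,1) = (1 - i, 2 - i).
A real fundamental pair from Re and Im of e^((-3+5i)t)v: X_1 = e^(-3t)(cos(5t)·(1,2) + sin(5t)·(1,1)), X_2 = e^(-3t)(sin(5t)·(1,2) - cos(5t)·(1,1)).
General solution: c_1X_1 + c_2X_2.
Applying x(0)=-1, z(0)=3 gives c_1=4, c_2=5.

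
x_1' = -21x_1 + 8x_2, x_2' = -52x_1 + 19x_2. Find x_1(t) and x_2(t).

Coefficient matrix A = [[-21, 8], [-52, 19]].
Characteristic polynomial det(A - λI) = λ^2 + 2λ + 17 = 0.
Eigenvalues λ = -1 ± 4i (complex conjugate pair).
For λ=-1+4i: an eigenvector is (-1,-2) - i(1,3) = (-1 - i, -2 - 3i).
A real fundamental pair from Re and Im of e^((-1+4i)t)v: X_1 = e^(-t)(cos(4t)·(-1,-2) + sin(4t)·(1,3)), X_2 = e^(-t)(sin(4t)·(-1,-2) - cos(4t)·(1,3)).
General solution: K_1X_1 + K_2X_2.

x_1(t) = K_1e^(-t)sin(4t) - K_1e^(-t)cos(4t) - K_2e^(-t)sin(4t) - K_2e^(-t)cos(4t), x_2(t) = 3K_1e^(-t)sin(4t) - 2K_1e^(-t)cos(4t) - 2K_2e^(-t)sin(4t) - 3K_2e^(-t)cos(4t)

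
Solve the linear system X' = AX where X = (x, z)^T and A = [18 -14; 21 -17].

Coefficient matrix A = [[18, -14], [21, -17]].
Characteristic polynomial det(A - λI) = λ^2 - λ - 12 = 0.
Eigenvalues λ = 4, -3.
For λ=4: (A-λI) row 1 is [14, -14], so an eigenvector is (-1, -1).
For λ=-3: (A-λI) row 1 is [21, -14], so an eigenvector is (2, 3).
General solution: c_1e^(4t)(-1,-1) + c_2e^(-3t)(2,3).

x(t) = -c_1e^(4t) + 2c_2e^(-3t), z(t) = -c_1e^(4t) + 3c_2e^(-3t)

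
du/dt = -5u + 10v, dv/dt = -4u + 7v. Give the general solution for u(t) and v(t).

u(t) = 2c_1e^(t)sin(2t) + c_1e^(t)cos(2t) + c_2e^(t)sin(2t) - 2c_2e^(t)cos(2t), v(t) = c_1e^(t)sin(2t) + c_1e^(t)cos(2t) + c_2e^(t)sin(2t) - c_2e^(t)cos(2t)

Coefficient matrix A = [[-5, 10], [-4, 7]].
Characteristic polynomial det(A - λI) = λ^2 - 2λ + 5 = 0.
Eigenvalues λ = 1 ± 2i (complex conjugate pair).
For λ=1+2i: an eigenvector is (1,1) - i(2,1) = (1 - 2i, 1 - i).
A real fundamental pair from Re and Im of e^((1+2i)t)v: X_1 = e^(t)(cos(2t)·(1,1) + sin(2t)·(2,1)), X_2 = e^(t)(sin(2t)·(1,1) - cos(2t)·(2,1)).
General solution: c_1X_1 + c_2X_2.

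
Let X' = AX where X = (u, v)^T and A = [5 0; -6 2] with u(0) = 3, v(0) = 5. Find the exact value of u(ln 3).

729

A = [[5,0],[-6,2]]; eigenvalues λ = 5, 2.
Eigenvectors: (-1,2) for λ=5, (0,-1) for λ=2.
From the initial condition, c_1 = -3, c_2 = -11.
u(ln 3) = (-3)(3^5)(-1) + (-11)(3^2)(0) = 729.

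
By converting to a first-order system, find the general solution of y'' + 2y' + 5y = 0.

y(t) = C_1e^(-t)cos(2t) + C_2e^(-t)sin(2t)

Let x_1 = y, x_2 = y'. Then x_1' = x_2 and x_2' = -5x_1 - 2x_2.
A = [[0,1],[-5,-2]]; det(A-λI) = λ^2 + 2λ + 5.
Eigenvalues λ = -1 ± 2i.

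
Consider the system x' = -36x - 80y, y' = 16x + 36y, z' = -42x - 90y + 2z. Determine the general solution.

Coefficient matrix A = [[-36, -80, 0], [16, 36, 0], [-42, -90, 2]].
det(A - λI) = 0 gives eigenvalues λ = -4, 4, 2.
For λ=-4: eigenvector (5,-2,5).
For λ=4: eigenvector (-2,1,-3).
For λ=2: eigenvector (0,0,1).
General solution: c_1e^(-4t)(5,-2,5) + c_2e^(4t)(-2,1,-3) + c_3e^(2t)(0,0,1).

x(t) = 5c_1e^(-4t) - 2c_2e^(4t), y(t) = -2c_1e^(-4t) + c_2e^(4t), z(t) = 5c_1e^(-4t) - 3c_2e^(4t) + c_3e^(2t)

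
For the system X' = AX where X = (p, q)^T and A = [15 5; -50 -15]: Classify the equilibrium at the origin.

center

A = [[15,5],[-50,-15]]; det(A-λI) = λ^2 + 25.
λ = 0 ± 5i: zero real part.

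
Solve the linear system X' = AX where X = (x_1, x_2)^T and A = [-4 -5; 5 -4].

Coefficient matrix A = [[-4, -5], [5, -4]].
Characteristic polynomial det(A - λI) = λ^2 + 8λ + 41 = 0.
Eigenvalues λ = -4 ± 5i (complex conjugate pair).
For λ=-4+5i: an eigenvector is (0,-1) - i(1,0) = (0 - i, -1).
A real fundamental pair from Re and Im of e^((-4+5i)t)v: X_1 = e^(-4t)(cos(5t)·(0,-1) + sin(5t)·(1,0)), X_2 = e^(-4t)(sin(5t)·(0,-1) - cos(5t)·(1,0)).
General solution: c_1X_1 + c_2X_2.

x_1(t) = c_1e^(-4t)sin(5t) - c_2e^(-4t)cos(5t), x_2(t) = -c_1e^(-4t)cos(5t) - c_2e^(-4t)sin(5t)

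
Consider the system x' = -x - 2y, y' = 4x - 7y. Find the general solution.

Coefficient matrix A = [[-1, -2], [4, -7]].
Characteristic polynomial det(A - λI) = λ^2 + 8λ + 15 = 0.
Eigenvalues λ = -5, -3.
For λ=-5: (A-λI) row 1 is [4, -2], so an eigenvector is (1, 2).
For λ=-3: (A-λI) row 1 is [2, -2], so an eigenvector is (-1, -1).
General solution: K_1e^(-5t)(1,2) + K_2e^(-3t)(-1,-1).

x(t) = K_1e^(-5t) - K_2e^(-3t), y(t) = 2K_1e^(-5t) - K_2e^(-3t)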